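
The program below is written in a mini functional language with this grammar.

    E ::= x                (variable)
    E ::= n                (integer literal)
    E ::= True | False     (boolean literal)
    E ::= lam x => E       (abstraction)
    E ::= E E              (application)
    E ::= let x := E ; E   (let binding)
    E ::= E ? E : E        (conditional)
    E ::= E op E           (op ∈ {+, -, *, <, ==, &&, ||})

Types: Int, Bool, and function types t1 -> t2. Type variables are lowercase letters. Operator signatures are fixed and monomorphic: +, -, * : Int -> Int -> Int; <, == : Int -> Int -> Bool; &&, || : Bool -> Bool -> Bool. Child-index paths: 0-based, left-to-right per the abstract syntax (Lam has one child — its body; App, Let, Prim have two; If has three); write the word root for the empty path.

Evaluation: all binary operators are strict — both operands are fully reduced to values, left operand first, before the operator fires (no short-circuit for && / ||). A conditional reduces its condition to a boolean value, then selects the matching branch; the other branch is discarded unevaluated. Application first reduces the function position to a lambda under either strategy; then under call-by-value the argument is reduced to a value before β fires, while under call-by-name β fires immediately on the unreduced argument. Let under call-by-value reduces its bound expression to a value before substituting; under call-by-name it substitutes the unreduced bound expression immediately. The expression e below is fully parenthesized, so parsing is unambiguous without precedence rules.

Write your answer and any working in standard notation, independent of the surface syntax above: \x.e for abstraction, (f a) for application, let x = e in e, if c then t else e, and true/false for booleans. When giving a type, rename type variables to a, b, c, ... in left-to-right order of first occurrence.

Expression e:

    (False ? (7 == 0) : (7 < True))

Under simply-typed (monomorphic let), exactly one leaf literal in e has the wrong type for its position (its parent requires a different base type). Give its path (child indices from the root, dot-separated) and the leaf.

Answer: 2.1 : true

Working:
  unify Bool ~ Bool
  unify Int ~ Int
  unify Int ~ Int
  unify Int ~ Int
  unify Bool ~ Int
  FAIL: mismatch Bool ~ Int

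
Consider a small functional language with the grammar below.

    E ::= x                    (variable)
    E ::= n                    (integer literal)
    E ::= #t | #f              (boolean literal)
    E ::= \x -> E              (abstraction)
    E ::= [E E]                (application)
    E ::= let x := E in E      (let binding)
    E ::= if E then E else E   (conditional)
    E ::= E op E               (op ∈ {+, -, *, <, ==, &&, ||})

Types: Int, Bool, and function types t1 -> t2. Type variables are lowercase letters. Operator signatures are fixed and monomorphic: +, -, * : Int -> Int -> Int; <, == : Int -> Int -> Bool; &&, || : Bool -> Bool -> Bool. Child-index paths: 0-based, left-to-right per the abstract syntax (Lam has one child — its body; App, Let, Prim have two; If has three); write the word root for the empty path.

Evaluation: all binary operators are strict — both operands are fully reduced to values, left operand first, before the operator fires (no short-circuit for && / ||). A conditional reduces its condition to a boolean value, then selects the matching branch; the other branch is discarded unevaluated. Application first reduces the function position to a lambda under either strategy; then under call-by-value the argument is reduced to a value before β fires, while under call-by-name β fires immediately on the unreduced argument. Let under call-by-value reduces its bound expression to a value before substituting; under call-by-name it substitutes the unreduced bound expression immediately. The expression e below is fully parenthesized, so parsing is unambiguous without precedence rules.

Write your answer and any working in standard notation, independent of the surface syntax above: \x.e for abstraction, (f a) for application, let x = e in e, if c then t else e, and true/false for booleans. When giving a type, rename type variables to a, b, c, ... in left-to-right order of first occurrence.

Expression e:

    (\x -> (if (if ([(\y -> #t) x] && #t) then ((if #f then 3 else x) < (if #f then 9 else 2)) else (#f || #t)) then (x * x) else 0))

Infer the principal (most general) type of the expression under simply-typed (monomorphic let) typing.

Answer: Int -> Int

Derivation:
\y._ : b -> Bool
x : a
  unify b -> Bool ~ a -> c
  unify b ~ a
  unify Bool ~ c
_ _ : Bool
  unify Bool ~ Bool
  unify Bool ~ Bool
  unify Bool ~ Bool
  unify Bool ~ Bool
x : a
  unify Int ~ a
  unify Int ~ Int
  unify Bool ~ Bool
  unify Int ~ Int
  unify Int ~ Int
  unify Bool ~ Bool
  unify Bool ~ Bool
  unify Bool ~ Bool
  unify Bool ~ Bool
x : Int
  unify Int ~ Int
x : Int
  unify Int ~ Int
  unify Int ~ Int
\x._ : Int -> Int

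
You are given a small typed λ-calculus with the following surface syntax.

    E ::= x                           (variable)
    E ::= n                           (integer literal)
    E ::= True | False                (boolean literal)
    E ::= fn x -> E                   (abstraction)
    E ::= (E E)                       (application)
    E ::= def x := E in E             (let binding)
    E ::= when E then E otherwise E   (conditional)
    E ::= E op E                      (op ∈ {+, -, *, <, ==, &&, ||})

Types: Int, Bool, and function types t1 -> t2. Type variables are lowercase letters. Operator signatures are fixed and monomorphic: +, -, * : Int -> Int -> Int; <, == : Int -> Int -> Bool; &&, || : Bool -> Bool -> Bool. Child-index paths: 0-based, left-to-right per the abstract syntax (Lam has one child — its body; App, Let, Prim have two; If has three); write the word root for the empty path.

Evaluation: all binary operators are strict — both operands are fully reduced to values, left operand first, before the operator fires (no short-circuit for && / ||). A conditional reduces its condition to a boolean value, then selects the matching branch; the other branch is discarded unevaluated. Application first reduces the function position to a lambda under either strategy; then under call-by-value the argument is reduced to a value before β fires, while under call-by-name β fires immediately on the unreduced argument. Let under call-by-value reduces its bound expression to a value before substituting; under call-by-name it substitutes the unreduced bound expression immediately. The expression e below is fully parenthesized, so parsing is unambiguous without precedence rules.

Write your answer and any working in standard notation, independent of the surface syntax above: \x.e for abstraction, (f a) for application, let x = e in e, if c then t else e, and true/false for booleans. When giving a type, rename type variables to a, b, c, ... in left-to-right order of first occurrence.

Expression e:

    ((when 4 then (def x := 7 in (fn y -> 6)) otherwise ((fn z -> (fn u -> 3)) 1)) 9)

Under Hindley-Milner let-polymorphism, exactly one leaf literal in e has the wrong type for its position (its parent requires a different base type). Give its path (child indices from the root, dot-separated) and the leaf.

Answer: 0.0 : 4

Trace:
  unify Int ~ Bool
  FAIL: mismatch Int ~ Bool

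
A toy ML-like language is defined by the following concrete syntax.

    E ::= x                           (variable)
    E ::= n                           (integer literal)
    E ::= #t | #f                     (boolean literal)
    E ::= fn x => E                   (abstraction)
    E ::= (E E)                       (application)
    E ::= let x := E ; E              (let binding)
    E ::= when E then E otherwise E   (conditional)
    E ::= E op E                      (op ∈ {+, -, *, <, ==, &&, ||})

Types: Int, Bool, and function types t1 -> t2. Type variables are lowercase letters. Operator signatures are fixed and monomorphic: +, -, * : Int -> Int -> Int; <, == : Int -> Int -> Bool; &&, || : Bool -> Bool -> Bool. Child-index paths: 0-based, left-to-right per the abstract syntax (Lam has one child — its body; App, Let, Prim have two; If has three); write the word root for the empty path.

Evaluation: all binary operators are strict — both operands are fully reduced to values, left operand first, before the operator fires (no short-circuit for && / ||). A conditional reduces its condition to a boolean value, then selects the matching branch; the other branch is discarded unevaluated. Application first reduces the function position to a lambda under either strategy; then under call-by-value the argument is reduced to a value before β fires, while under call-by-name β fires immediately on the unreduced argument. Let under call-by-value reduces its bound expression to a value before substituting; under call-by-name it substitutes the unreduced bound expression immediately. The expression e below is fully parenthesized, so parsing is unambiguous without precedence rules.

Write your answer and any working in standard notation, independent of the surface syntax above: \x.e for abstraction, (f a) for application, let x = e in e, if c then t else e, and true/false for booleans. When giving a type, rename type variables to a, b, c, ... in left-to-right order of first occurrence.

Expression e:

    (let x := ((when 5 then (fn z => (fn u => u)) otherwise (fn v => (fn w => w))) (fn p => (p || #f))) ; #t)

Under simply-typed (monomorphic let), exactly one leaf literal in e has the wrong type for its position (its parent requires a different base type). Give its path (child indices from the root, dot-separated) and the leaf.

Answer: 0.0.0 : 5

Trace:
  unify Int ~ Bool
  FAIL: mismatch Int ~ Bool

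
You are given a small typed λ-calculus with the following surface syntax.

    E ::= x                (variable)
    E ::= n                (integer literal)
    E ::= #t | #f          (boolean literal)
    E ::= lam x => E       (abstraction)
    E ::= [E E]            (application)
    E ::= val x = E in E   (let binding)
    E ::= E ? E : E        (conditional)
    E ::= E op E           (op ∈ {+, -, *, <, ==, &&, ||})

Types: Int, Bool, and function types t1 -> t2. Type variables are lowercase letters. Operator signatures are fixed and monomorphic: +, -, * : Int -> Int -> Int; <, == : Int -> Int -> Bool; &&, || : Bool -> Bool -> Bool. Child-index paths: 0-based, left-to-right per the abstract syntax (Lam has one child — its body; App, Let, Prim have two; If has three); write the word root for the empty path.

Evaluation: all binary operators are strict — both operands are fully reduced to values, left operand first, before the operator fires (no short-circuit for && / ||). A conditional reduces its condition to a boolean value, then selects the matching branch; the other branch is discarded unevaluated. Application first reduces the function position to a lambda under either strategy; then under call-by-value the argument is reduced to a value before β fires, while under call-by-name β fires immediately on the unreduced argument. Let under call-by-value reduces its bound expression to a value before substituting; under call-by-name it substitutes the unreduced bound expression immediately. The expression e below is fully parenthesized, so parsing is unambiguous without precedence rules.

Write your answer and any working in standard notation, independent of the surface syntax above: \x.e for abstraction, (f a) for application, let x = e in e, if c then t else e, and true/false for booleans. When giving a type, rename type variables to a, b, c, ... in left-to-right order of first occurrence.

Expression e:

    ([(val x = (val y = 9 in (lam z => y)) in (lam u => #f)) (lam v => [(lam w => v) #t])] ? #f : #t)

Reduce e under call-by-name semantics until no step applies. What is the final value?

Answer: true

Working:
step 0: (if ((let x = (let y = 9 in (\z.y)) in (\u.false)) (\v.((\w.v) true))) then false else true)
step 1: [let@0.0] (if ((\u.false) (\v.((\w.v) true))) then false else true)
step 2: [beta@0] (if false then false else true)
step 3: [if@root] true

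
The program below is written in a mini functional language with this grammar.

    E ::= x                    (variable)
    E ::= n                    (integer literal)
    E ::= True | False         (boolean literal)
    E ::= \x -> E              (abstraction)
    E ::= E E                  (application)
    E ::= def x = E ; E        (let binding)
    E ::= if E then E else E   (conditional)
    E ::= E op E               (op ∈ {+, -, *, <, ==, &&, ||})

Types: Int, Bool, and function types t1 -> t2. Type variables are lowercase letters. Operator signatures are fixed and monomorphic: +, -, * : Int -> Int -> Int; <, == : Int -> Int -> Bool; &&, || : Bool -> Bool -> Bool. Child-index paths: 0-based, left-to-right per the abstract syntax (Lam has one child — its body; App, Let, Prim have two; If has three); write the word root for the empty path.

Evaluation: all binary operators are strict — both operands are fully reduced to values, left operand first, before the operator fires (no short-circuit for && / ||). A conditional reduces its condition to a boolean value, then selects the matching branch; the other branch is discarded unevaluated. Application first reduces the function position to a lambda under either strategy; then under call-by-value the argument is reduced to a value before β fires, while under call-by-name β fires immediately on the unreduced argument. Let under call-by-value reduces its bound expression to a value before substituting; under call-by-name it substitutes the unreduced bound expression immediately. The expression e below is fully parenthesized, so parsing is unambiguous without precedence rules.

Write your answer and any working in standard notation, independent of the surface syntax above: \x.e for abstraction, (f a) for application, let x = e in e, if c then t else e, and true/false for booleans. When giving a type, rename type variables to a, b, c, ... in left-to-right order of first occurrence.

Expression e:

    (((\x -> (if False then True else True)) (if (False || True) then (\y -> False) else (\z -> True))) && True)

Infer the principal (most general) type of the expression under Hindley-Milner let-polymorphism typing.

Trace:
  unify Bool ~ Bool
  unify Bool ~ Bool
\x._ : a -> Bool
  unify Bool ~ Bool
  unify Bool ~ Bool
  unify Bool ~ Bool
\y._ : b -> Bool
\z._ : c -> Bool
  unify b -> Bool ~ c -> Bool
  unify b ~ c
  unify Bool ~ Bool
  unify a -> Bool ~ (c -> Bool) -> d
  unify a ~ c -> Bool
  unify Bool ~ d
_ _ : Bool
  unify Bool ~ Bool
  unify Bool ~ Bool

Answer: Bool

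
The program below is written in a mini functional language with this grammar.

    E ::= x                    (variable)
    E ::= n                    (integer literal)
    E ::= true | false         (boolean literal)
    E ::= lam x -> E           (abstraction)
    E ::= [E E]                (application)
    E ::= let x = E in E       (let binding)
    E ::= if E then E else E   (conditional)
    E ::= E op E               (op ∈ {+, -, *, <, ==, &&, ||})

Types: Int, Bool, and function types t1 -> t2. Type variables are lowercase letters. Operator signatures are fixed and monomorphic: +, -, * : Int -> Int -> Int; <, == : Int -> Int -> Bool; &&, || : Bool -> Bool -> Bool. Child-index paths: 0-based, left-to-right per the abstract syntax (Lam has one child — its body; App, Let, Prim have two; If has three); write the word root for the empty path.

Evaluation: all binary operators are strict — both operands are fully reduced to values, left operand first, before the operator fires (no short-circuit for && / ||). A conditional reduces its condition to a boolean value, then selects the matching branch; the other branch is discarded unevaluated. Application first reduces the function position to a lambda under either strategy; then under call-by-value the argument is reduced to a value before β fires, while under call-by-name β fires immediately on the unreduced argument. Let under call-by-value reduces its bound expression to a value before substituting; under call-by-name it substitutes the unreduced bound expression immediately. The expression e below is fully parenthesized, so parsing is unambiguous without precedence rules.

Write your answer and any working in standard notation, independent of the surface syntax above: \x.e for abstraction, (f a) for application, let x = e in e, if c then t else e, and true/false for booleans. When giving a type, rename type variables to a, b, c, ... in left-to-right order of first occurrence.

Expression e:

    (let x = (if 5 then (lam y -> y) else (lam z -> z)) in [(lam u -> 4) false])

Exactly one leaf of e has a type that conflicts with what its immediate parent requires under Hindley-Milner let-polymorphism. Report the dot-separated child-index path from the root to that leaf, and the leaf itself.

Trace:
  unify Int ~ Bool
  FAIL: mismatch Int ~ Bool

Answer: 0.0 : 5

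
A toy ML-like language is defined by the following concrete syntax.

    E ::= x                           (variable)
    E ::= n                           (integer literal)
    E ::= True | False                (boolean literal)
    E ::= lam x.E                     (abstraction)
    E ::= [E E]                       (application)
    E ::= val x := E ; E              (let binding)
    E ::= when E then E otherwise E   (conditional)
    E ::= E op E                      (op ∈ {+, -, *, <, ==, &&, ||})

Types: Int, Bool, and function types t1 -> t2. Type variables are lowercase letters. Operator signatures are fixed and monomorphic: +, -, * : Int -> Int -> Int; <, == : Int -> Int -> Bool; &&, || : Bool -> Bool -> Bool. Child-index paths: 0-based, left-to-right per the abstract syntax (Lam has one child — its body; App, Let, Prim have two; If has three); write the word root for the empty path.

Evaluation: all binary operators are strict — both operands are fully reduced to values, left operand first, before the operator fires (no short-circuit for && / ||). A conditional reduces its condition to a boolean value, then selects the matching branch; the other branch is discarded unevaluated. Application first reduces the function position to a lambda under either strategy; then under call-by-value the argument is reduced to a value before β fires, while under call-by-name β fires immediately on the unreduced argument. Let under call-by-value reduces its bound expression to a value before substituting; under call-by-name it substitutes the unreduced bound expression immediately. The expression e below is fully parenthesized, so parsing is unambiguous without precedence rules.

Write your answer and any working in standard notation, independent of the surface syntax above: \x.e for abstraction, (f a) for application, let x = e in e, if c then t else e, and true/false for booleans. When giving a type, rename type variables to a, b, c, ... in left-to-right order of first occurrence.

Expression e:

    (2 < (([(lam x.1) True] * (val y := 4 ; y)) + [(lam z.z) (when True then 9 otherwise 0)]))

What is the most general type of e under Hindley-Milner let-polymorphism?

Working:
  unify Int ~ Int
\x._ : a -> Int
  unify a -> Int ~ Bool -> b
  unify a ~ Bool
  unify Int ~ b
_ _ : Int
  unify Int ~ Int
let y : Int
y : Int
  unify Int ~ Int
  unify Int ~ Int
z : c
\z._ : c -> c
  unify Bool ~ Bool
  unify Int ~ Int
  unify c -> c ~ Int -> d
  unify c ~ Int
  unify Int ~ d
_ _ : Int
  unify Int ~ Int
  unify Int ~ Int

Answer: Bool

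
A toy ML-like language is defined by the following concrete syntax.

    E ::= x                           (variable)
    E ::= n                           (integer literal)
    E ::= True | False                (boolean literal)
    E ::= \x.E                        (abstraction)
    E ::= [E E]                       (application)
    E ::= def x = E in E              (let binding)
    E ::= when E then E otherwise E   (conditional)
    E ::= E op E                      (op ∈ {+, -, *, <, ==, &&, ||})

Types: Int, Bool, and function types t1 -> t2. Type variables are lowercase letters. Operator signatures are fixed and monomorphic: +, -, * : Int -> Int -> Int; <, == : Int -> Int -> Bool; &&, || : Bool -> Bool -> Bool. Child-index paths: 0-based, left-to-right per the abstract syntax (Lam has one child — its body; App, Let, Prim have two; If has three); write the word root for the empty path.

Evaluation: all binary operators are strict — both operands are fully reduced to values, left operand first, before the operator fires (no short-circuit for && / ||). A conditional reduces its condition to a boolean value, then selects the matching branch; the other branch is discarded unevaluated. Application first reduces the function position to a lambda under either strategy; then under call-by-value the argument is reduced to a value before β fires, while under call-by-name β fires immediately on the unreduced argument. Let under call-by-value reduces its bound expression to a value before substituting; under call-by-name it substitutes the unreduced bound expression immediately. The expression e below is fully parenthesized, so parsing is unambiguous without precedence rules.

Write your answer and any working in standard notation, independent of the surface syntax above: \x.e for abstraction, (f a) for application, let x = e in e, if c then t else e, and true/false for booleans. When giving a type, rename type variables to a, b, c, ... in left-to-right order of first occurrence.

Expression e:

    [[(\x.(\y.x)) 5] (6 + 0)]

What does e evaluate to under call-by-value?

Trace:
step 0: (((\x.(\y.x)) 5) (6 + 0))
step 1: [beta@0] ((\y.5) (6 + 0))
step 2: [delta@1] ((\y.5) 6)
step 3: [beta@root] 5

Answer: 5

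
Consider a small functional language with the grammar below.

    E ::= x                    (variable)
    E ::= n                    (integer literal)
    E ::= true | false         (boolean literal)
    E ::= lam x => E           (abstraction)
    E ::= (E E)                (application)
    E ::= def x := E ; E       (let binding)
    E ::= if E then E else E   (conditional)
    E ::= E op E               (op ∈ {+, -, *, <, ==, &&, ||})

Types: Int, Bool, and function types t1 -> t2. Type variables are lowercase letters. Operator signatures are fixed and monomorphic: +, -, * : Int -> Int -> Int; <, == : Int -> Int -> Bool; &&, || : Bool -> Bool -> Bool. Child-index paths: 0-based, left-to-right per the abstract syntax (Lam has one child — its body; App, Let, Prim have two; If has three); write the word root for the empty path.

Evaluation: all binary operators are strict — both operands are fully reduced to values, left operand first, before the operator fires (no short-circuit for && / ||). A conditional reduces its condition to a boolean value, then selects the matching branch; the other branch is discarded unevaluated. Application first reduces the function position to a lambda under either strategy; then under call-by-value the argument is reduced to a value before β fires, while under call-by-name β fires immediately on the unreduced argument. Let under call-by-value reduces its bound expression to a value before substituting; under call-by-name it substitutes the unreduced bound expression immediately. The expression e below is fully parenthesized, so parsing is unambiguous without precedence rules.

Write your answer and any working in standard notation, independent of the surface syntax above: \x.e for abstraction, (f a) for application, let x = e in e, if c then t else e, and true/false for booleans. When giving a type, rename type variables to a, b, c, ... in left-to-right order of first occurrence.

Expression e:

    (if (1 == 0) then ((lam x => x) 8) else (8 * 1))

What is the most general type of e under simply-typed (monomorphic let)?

Answer: Int

Trace:
  unify Int ~ Int
  unify Int ~ Int
  unify Bool ~ Bool
x : a
\x._ : a -> a
  unify a -> a ~ Int -> b
  unify a ~ Int
  unify Int ~ b
_ _ : Int
  unify Int ~ Int
  unify Int ~ Int
  unify Int ~ Int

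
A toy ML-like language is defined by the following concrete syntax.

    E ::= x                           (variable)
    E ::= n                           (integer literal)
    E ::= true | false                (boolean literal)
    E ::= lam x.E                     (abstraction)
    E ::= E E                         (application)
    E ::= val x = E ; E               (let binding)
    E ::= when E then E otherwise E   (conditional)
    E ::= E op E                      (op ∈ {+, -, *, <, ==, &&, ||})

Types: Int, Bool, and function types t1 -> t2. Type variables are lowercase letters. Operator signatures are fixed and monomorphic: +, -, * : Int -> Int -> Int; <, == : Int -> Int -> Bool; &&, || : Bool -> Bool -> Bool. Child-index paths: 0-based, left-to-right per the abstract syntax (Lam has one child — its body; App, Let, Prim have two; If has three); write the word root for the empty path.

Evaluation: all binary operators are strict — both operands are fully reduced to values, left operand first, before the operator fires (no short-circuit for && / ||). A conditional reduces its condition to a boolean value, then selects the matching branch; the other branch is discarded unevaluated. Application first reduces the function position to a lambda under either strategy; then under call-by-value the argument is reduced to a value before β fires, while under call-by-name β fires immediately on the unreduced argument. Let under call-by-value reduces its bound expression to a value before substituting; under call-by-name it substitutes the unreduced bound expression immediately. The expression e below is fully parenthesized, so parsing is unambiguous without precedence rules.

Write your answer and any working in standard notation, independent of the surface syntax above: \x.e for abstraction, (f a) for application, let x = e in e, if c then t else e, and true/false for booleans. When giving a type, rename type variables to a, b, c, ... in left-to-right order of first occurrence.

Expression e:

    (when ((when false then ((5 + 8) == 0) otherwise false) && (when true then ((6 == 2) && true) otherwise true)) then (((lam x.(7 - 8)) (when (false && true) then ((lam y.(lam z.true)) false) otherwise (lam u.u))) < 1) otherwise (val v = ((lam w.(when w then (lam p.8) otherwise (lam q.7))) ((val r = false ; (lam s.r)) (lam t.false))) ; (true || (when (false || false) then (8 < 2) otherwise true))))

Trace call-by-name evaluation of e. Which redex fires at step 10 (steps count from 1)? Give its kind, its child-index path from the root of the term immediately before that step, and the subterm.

Answer: delta at root : (true || true)

Derivation:
step 0: (if ((if false then ((5 + 8) == 0) else false) && (if true then ((6 == 2) && true) else true)) then (((\x.(7 - 8)) (if (false && true) then ((\y.(\z.true)) false) else (\u.u))) < 1) else (let v = ((\w.(if w then (\p.8) else (\q.7))) ((let r = false in (\s.r)) (\t.false))) in (true || (if (false || false) then (8 < 2) else true))))
step 1: [if@0.0] (if (false && (if true then ((6 == 2) && true) else true)) then (((\x.(7 - 8)) (if (false && true) then ((\y.(\z.true)) false) else (\u.u))) < 1) else (let v = ((\w.(if w then (\p.8) else (\q.7))) ((let r = false in (\s.r)) (\t.false))) in (true || (if (false || false) then (8 < 2) else true))))
step 2: [if@0.1] (if (false && ((6 == 2) && true)) then (((\x.(7 - 8)) (if (false && true) then ((\y.(\z.true)) false) else (\u.u))) < 1) else (let v = ((\w.(if w then (\p.8) else (\q.7))) ((let r = false in (\s.r)) (\t.false))) in (true || (if (false || false) then (8 < 2) else true))))
step 3: [delta@0.1.0] (if (false && (false && true)) then (((\x.(7 - 8)) (if (false && true) then ((\y.(\z.true)) false) else (\u.u))) < 1) else (let v = ((\w.(if w then (\p.8) else (\q.7))) ((let r = false in (\s.r)) (\t.false))) in (true || (if (false || false) then (8 < 2) else true))))
step 4: [delta@0.1] (if (false && false) then (((\x.(7 - 8)) (if (false && true) then ((\y.(\z.true)) false) else (\u.u))) < 1) else (let v = ((\w.(if w then (\p.8) else (\q.7))) ((let r = false in (\s.r)) (\t.false))) in (true || (if (false || false) then (8 < 2) else true))))
step 5: [delta@0] (if false then (((\x.(7 - 8)) (if (false && true) then ((\y.(\z.true)) false) else (\u.u))) < 1) else (let v = ((\w.(if w then (\p.8) else (\q.7))) ((let r = false in (\s.r)) (\t.false))) in (true || (if (false || false) then (8 < 2) else true))))
step 6: [if@root] (let v = ((\w.(if w then (\p.8) else (\q.7))) ((let r = false in (\s.r)) (\t.false))) in (true || (if (false || false) then (8 < 2) else true)))
step 7: [let@root] (true || (if (false || false) then (8 < 2) else true))
step 8: [delta@1.0] (true || (if false then (8 < 2) else true))
step 9: [if@1] (true || true)
step 10: [delta@root] true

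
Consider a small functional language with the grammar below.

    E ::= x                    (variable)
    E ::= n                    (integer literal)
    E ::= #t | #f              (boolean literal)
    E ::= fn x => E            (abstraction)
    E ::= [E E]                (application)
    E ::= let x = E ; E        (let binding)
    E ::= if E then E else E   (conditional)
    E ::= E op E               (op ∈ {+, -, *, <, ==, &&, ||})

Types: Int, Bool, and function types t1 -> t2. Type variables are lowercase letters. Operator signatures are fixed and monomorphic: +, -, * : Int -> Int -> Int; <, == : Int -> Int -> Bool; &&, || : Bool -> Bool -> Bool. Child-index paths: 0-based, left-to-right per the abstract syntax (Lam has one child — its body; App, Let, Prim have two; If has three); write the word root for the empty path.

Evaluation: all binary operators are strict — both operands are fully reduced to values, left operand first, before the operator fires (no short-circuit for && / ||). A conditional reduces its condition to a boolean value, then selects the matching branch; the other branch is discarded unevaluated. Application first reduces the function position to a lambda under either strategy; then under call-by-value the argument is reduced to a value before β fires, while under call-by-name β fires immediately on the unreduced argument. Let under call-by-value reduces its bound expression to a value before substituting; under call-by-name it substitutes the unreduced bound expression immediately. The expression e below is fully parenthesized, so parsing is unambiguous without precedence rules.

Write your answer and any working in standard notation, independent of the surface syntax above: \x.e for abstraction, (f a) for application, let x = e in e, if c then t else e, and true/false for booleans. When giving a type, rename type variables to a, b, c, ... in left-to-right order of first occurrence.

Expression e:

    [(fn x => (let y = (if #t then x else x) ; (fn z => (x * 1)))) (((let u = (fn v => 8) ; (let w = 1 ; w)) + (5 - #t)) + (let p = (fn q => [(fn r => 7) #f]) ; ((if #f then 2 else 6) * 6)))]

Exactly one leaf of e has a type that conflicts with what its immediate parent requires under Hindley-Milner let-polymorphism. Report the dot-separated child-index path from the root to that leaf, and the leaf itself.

Working:
  unify Bool ~ Bool
x : a
x : a
  unify a ~ a
let y : a
x : a
  unify a ~ Int
  unify Int ~ Int
\z._ : b -> Int
\x._ : Int -> b -> Int
\v._ : c -> Int
let u : forall. c -> Int
let w : Int
w : Int
  unify Int ~ Int
  unify Int ~ Int
  unify Bool ~ Int
  FAIL: mismatch Bool ~ Int

Answer: 1.0.1.1 : true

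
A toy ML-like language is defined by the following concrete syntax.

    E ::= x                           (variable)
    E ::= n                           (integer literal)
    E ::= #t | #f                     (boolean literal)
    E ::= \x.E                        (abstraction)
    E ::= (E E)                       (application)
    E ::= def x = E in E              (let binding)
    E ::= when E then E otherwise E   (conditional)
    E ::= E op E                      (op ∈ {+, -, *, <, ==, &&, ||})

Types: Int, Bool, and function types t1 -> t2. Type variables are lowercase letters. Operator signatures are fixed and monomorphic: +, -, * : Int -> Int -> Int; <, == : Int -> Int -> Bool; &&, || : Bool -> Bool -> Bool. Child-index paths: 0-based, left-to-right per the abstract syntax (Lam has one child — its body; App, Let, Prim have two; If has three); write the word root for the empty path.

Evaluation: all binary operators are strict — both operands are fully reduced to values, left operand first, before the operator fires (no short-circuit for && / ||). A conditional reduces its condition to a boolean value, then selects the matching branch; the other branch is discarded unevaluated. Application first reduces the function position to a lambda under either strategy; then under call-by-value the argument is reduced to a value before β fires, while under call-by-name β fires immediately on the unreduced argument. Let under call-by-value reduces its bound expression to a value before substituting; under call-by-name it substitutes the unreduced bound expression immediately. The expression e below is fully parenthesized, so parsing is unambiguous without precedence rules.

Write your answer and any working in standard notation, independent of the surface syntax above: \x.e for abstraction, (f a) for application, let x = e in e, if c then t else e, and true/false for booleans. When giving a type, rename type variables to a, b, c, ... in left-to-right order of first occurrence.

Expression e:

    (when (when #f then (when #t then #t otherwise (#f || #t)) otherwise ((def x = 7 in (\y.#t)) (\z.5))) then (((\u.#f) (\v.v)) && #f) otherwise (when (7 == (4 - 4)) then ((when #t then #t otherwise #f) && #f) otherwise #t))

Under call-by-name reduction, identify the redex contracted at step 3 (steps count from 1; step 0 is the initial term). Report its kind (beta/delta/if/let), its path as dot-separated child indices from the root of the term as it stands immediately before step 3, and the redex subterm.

Derivation:
step 0: (if (if false then (if true then true else (false || true)) else ((let x = 7 in (\y.true)) (\z.5))) then (((\u.false) (\v.v)) && false) else (if (7 == (4 - 4)) then ((if true then true else false) && false) else true))
step 1: [if@0] (if ((let x = 7 in (\y.true)) (\z.5)) then (((\u.false) (\v.v)) && false) else (if (7 == (4 - 4)) then ((if true then true else false) && false) else true))
step 2: [let@0.0] (if ((\y.true) (\z.5)) then (((\u.false) (\v.v)) && false) else (if (7 == (4 - 4)) then ((if true then true else false) && false) else true))
step 3: [beta@0] (if true then (((\u.false) (\v.v)) && false) else (if (7 == (4 - 4)) then ((if true then true else false) && false) else true))

Answer: beta at 0 : ((\y.true) (\z.5))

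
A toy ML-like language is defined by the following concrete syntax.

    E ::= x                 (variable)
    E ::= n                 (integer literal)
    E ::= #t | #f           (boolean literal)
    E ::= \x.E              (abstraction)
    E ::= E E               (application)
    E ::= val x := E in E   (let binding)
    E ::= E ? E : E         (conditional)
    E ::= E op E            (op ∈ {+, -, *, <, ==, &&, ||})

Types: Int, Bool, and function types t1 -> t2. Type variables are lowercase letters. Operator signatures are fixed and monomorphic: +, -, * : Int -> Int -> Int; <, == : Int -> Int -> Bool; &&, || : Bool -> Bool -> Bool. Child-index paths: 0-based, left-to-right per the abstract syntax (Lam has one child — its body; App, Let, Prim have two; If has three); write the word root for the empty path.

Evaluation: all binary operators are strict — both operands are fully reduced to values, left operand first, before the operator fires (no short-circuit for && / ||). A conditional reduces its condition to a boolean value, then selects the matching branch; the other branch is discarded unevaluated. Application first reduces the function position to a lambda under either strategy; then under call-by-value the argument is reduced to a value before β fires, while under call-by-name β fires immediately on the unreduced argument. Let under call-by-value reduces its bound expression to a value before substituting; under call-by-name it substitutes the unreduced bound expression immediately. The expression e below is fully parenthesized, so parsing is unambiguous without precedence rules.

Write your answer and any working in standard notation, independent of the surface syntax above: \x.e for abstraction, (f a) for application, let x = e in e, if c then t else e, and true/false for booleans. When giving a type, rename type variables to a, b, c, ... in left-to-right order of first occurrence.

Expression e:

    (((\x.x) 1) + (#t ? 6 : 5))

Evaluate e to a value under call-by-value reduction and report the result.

Answer: 7

Derivation:
step 0: (((\x.x) 1) + (if true then 6 else 5))
step 1: [beta@0] (1 + (if true then 6 else 5))
step 2: [if@1] (1 + 6)
step 3: [delta@root] 7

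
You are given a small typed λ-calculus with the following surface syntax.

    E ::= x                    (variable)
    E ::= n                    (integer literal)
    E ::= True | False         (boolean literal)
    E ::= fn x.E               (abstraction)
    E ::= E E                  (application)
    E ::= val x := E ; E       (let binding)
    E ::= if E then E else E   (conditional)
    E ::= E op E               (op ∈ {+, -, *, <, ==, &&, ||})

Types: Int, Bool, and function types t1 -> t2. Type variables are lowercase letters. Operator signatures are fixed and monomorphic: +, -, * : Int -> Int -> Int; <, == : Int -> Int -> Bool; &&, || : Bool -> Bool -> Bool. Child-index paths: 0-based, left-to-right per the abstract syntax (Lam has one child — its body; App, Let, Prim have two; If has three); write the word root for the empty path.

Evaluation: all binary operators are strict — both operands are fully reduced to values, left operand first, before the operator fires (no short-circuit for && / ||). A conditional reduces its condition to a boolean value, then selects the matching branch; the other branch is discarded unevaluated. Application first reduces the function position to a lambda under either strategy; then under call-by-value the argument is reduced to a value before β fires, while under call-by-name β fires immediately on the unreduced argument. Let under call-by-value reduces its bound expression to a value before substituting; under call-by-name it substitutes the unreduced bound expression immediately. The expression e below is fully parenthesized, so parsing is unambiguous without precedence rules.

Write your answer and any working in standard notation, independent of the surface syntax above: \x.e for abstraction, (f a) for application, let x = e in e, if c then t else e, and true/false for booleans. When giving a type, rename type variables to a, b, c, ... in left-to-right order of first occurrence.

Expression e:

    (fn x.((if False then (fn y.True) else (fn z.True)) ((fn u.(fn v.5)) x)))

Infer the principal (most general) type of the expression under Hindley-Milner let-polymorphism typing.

Trace:
  unify Bool ~ Bool
\y._ : b -> Bool
\z._ : c -> Bool
  unify b -> Bool ~ c -> Bool
  unify b ~ c
  unify Bool ~ Bool
\v._ : e -> Int
\u._ : d -> e -> Int
x : a
  unify d -> e -> Int ~ a -> f
  unify d ~ a
  unify e -> Int ~ f
_ _ : e -> Int
  unify c -> Bool ~ (e -> Int) -> g
  unify c ~ e -> Int
  unify Bool ~ g
_ _ : Bool
\x._ : a -> Bool

Answer: a -> Bool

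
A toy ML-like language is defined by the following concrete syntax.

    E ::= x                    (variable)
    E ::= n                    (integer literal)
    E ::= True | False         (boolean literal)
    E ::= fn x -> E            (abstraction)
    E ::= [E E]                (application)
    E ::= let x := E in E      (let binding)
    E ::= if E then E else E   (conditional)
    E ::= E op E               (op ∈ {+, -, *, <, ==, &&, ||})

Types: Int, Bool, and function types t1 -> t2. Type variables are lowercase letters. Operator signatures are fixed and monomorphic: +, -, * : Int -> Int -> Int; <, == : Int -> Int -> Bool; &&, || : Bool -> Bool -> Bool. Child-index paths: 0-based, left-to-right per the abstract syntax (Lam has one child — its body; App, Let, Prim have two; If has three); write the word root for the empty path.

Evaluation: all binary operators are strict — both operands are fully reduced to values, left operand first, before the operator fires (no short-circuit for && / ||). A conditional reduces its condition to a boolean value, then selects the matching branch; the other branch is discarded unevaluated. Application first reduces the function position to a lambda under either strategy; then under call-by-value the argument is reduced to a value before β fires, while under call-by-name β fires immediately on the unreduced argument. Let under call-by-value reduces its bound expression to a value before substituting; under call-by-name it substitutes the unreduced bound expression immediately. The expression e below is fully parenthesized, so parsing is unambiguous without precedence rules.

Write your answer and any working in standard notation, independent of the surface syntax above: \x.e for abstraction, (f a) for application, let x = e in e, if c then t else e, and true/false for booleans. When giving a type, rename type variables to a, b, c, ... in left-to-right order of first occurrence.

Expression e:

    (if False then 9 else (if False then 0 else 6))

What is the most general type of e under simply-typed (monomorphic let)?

Answer: Int

Working:
  unify Bool ~ Bool
  unify Bool ~ Bool
  unify Int ~ Int
  unify Int ~ Int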